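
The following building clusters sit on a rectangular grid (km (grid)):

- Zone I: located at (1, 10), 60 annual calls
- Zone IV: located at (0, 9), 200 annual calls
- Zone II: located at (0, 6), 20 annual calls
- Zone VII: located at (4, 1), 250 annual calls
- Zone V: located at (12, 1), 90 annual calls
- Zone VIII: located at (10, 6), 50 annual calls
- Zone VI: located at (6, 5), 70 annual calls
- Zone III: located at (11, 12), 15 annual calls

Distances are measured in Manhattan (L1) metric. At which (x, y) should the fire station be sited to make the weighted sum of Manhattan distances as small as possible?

(4, 5)

Manhattan distance separates: Σwᵢ(|x−xᵢ|+|y−yᵢ|) = Σwᵢ|x−xᵢ| + Σwᵢ|y−yᵢ|, so x and y are optimised independently as 1-D weighted medians.
Total weight W = 755; half = 377.5.
x-coordinate, sorted with cumulative weight:
  x=0 (Zone IV, w=200) cum 200
  x=0 (Zone II, w=20) cum 220
  x=1 (Zone I, w=60) cum 280
  x=4 (Zone VII, w=250) cum 530  ← median
  x=6 (Zone VI, w=70) cum 600
  x=10 (Zone VIII, w=50) cum 650
  x=11 (Zone III, w=15) cum 665
  x=12 (Zone V, w=90) cum 755
⇒ x* = 4
y-coordinate, sorted with cumulative weight:
  y=1 (Zone VII, w=250) cum 250
  y=1 (Zone V, w=90) cum 340
  y=5 (Zone VI, w=70) cum 410  ← median
  y=6 (Zone II, w=20) cum 430
  y=6 (Zone VIII, w=50) cum 480
  y=9 (Zone IV, w=200) cum 680
  y=10 (Zone I, w=60) cum 740
  y=12 (Zone III, w=15) cum 755
⇒ y* = 5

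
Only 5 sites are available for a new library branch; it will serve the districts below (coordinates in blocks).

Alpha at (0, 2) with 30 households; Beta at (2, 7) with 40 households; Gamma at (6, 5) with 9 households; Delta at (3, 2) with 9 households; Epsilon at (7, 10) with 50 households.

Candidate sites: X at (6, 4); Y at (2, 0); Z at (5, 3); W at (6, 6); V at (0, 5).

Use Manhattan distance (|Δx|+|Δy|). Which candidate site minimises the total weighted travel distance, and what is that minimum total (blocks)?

Total weighted distance at each candidate:
  X (6, 4): total = 924
  Y (2, 0): total = 1258
  Z (5, 3): total = 964
  W (6, 6): total = 822
  V (0, 5): total = 958
Minimum is at W with total 822 blocks.

W, total 822 blocks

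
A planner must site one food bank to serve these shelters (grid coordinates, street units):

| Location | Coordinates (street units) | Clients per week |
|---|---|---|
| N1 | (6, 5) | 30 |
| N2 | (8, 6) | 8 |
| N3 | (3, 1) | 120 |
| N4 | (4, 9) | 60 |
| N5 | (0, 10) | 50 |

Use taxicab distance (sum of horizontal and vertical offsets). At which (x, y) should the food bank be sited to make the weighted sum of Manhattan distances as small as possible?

(3, 5)

Manhattan distance separates: Σwᵢ(|x−xᵢ|+|y−yᵢ|) = Σwᵢ|x−xᵢ| + Σwᵢ|y−yᵢ|, so x and y are optimised independently as 1-D weighted medians.
Total weight W = 268; half = 134.
x-coordinate, sorted with cumulative weight:
  x=0 (N5, w=50) cum 50
  x=3 (N3, w=120) cum 170  ← median
  x=4 (N4, w=60) cum 230
  x=6 (N1, w=30) cum 260
  x=8 (N2, w=8) cum 268
⇒ x* = 3
y-coordinate, sorted with cumulative weight:
  y=1 (N3, w=120) cum 120
  y=5 (N1, w=30) cum 150  ← median
  y=6 (N2, w=8) cum 158
  y=9 (N4, w=60) cum 218
  y=10 (N5, w=50) cum 268
⇒ y* = 5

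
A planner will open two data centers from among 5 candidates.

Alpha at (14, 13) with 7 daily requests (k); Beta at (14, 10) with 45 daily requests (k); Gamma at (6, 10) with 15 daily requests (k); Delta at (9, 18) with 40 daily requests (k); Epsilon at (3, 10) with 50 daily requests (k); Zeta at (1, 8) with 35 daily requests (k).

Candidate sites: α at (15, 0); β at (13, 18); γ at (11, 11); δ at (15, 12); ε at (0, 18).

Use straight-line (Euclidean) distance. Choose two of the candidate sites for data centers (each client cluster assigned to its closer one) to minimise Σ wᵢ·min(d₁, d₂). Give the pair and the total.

{β, γ}, total 1172.6

Evaluate every pair (each demand assigned to the nearer of the two):
  {β, γ}: total = 1172.6
  {γ, δ}: total = 1246.7
  {γ, ε}: total = 1290.1
  {α, γ}: total = 1303.8
  {δ, ε}: total = 1367.2
  {β, ε}: total = 1487.4
  {β, δ}: total = 1526.7
  {α, δ}: total = 1706.1
  {α, ε}: total = 1832.5
  {α, β}: total = 1905.0
Best pair: {β, γ} with total 1172.6.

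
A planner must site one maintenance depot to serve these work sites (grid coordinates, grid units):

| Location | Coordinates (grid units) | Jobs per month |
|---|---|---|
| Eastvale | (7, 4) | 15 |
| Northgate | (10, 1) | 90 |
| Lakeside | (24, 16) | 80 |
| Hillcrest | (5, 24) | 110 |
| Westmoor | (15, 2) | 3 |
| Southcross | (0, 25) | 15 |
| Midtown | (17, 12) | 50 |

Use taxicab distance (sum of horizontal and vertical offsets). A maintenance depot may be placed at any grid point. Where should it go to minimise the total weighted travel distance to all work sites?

(10, 16)

Manhattan distance separates: Σwᵢ(|x−xᵢ|+|y−yᵢ|) = Σwᵢ|x−xᵢ| + Σwᵢ|y−yᵢ|, so x and y are optimised independently as 1-D weighted medians.
Total weight W = 363; half = 181.5.
x-coordinate, sorted with cumulative weight:
  x=0 (Southcross, w=15) cum 15
  x=5 (Hillcrest, w=110) cum 125
  x=7 (Eastvale, w=15) cum 140
  x=10 (Northgate, w=90) cum 230  ← median
  x=15 (Westmoor, w=3) cum 233
  x=17 (Midtown, w=50) cum 283
  x=24 (Lakeside, w=80) cum 363
⇒ x* = 10
y-coordinate, sorted with cumulative weight:
  y=1 (Northgate, w=90) cum 90
  y=2 (Westmoor, w=3) cum 93
  y=4 (Eastvale, w=15) cum 108
  y=12 (Midtown, w=50) cum 158
  y=16 (Lakeside, w=80) cum 238  ← median
  y=24 (Hillcrest, w=110) cum 348
  y=25 (Southcross, w=15) cum 363
⇒ y* = 16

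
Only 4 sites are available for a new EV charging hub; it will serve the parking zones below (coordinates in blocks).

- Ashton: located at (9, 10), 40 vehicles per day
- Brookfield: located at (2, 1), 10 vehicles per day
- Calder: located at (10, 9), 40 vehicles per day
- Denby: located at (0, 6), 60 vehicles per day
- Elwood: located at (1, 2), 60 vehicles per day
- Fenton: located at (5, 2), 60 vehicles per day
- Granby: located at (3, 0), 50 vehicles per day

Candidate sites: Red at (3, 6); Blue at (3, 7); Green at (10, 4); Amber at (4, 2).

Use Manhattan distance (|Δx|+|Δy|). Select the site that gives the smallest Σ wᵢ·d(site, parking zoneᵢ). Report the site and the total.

Total weighted distance at each candidate:
  Red (3, 6): total = 2060
  Blue (3, 7): total = 2220
  Green (10, 4): total = 2940
  Amber (4, 2): total = 1940
Minimum is at Amber with total 1940 blocks.

Amber, total 1940 blocks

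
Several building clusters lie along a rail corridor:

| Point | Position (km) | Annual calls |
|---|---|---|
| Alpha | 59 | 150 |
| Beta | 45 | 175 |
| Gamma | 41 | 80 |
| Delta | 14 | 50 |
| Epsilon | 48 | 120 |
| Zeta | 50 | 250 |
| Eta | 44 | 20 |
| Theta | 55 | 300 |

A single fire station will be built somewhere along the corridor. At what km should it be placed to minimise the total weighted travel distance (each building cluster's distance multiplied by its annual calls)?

x = 50

For a sum of weighted absolute distances on a line, the optimum is the weighted median (not the mean). Total weight W = 1145; half-weight = 572.5.
Sort by position and accumulate weight:
  km 14 (Delta, w=50) → cum 50
  km 41 (Gamma, w=80) → cum 130
  km 44 (Eta, w=20) → cum 150
  km 45 (Beta, w=175) → cum 325
  km 48 (Epsilon, w=120) → cum 445
  km 50 (Zeta, w=250) → cum 695  ≥ 572.5 → median here
  km 55 (Theta, w=300) → cum 995
  km 59 (Alpha, w=150) → cum 1145
Optimal location: km 50.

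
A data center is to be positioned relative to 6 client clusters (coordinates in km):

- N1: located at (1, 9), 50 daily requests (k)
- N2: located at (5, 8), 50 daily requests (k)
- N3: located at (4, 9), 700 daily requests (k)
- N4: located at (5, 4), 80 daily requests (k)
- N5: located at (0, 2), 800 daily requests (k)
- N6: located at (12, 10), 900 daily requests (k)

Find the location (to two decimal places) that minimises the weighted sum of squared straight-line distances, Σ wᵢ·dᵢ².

The minimiser of Σwᵢ‖p−pᵢ‖² is the weighted centroid p* = (Σwᵢpᵢ)/(Σwᵢ).
Σwᵢ = 2580.
Σwᵢxᵢ = 50·1 + 50·5 + 700·4 + 80·5 + 800·0 + 900·12 = 14300.
Σwᵢyᵢ = 50·9 + 50·8 + 700·9 + 80·4 + 800·2 + 900·10 = 18070.
x* = 14300/2580 = 5.54, y* = 18070/2580 = 7.00.

(5.54, 7.00)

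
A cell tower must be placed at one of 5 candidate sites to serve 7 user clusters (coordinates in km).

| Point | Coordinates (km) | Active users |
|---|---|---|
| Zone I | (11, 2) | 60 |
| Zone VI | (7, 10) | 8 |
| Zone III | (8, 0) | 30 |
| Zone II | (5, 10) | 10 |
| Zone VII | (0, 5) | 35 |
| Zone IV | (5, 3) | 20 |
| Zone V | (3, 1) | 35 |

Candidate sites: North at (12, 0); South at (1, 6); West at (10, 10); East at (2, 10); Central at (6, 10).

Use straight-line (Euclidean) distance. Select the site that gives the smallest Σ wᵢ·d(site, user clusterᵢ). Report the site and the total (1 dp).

South, total 1375.0 km

Total weighted distance at each candidate:
  North (12, 0): total = 1389.9
  South (1, 6): total = 1375.0
  West (10, 10): total = 1826.1
  East (2, 10): total = 1800.1
  Central (6, 10): total = 1636.8
Minimum is at South with total 1375.0 km.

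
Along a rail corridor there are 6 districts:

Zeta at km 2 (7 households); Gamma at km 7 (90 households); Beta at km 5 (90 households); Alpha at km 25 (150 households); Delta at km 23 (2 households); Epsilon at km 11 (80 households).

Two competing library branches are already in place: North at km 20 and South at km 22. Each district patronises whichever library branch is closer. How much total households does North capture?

267

The indifferent point is the midpoint (20+22)/2 = 21; districts left of it (closer to North at 20) go to North, those right go to South.
  Zeta at 2 (w=7) → North
  Beta at 5 (w=90) → North
  Gamma at 7 (w=90) → North
  Epsilon at 11 (w=80) → North
  Delta at 23 (w=2) → South
  Alpha at 25 (w=150) → South
North captures 267; South captures 152.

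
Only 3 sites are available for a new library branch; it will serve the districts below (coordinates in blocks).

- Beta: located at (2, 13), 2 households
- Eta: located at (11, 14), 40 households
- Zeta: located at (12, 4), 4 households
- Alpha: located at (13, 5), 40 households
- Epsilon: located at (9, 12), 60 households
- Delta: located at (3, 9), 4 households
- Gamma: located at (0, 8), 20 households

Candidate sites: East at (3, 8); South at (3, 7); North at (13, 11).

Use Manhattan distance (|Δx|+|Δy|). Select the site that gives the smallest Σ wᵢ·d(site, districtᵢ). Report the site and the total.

Total weighted distance at each candidate:
  East (3, 8): total = 1808
  South (3, 7): total = 1890
  North (13, 11): total = 1166
Minimum is at North with total 1166 blocks.

North, total 1166 blocks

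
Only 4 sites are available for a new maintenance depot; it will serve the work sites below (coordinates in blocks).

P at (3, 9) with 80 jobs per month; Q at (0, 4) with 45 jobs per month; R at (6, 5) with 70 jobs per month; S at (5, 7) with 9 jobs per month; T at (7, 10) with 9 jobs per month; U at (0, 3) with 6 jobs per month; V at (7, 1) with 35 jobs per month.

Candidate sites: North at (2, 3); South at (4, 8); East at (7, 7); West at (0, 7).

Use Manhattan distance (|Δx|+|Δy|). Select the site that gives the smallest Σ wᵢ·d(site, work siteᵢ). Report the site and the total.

South, total 1337 blocks

Total weighted distance at each candidate:
  North (2, 3): total = 1543
  South (4, 8): total = 1337
  East (7, 7): total = 1461
  West (0, 7): total = 1709
Minimum is at South with total 1337 blocks.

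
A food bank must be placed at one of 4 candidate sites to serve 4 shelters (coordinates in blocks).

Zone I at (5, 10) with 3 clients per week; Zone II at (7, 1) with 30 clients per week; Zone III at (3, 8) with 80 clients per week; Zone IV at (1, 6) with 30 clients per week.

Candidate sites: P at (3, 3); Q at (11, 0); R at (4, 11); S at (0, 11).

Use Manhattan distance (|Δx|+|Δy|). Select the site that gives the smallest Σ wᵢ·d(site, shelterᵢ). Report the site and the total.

Total weighted distance at each candidate:
  P (3, 3): total = 757
  Q (11, 0): total = 1958
  R (4, 11): total = 956
  S (0, 11): total = 1188
Minimum is at P with total 757 blocks.

P, total 757 blocks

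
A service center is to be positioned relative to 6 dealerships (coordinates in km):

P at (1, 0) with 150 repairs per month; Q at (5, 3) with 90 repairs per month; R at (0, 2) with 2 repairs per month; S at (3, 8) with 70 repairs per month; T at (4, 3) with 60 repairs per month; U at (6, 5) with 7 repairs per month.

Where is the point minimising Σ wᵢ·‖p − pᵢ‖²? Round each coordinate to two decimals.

The minimiser of Σwᵢ‖p−pᵢ‖² is the weighted centroid p* = (Σwᵢpᵢ)/(Σwᵢ).
Σwᵢ = 379.
Σwᵢxᵢ = 150·1 + 90·5 + 2·0 + 70·3 + 60·4 + 7·6 = 1092.
Σwᵢyᵢ = 150·0 + 90·3 + 2·2 + 70·8 + 60·3 + 7·5 = 1049.
x* = 1092/379 = 2.88, y* = 1049/379 = 2.77.

(2.88, 2.77)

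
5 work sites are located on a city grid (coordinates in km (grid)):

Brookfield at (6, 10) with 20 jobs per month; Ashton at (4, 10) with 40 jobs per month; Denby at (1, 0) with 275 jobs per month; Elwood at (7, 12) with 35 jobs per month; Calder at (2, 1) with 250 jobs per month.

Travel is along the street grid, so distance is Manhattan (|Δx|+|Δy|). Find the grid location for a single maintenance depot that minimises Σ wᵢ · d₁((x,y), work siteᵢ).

(2, 1)

Manhattan distance separates: Σwᵢ(|x−xᵢ|+|y−yᵢ|) = Σwᵢ|x−xᵢ| + Σwᵢ|y−yᵢ|, so x and y are optimised independently as 1-D weighted medians.
Total weight W = 620; half = 310.
x-coordinate, sorted with cumulative weight:
  x=1 (Denby, w=275) cum 275
  x=2 (Calder, w=250) cum 525  ← median
  x=4 (Ashton, w=40) cum 565
  x=6 (Brookfield, w=20) cum 585
  x=7 (Elwood, w=35) cum 620
⇒ x* = 2
y-coordinate, sorted with cumulative weight:
  y=0 (Denby, w=275) cum 275
  y=1 (Calder, w=250) cum 525  ← median
  y=10 (Brookfield, w=20) cum 545
  y=10 (Ashton, w=40) cum 585
  y=12 (Elwood, w=35) cum 620
⇒ y* = 1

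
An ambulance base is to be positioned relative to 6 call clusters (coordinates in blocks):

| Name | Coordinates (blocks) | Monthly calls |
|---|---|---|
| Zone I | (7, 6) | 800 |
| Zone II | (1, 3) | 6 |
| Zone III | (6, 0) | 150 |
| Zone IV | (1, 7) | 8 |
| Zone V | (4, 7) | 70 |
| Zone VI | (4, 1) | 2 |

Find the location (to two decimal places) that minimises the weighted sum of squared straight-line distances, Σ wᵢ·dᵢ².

(6.57, 5.18)

The minimiser of Σwᵢ‖p−pᵢ‖² is the weighted centroid p* = (Σwᵢpᵢ)/(Σwᵢ).
Σwᵢ = 1036.
Σwᵢxᵢ = 800·7 + 6·1 + 150·6 + 8·1 + 70·4 + 2·4 = 6802.
Σwᵢyᵢ = 800·6 + 6·3 + 150·0 + 8·7 + 70·7 + 2·1 = 5366.
x* = 6802/1036 = 6.57, y* = 5366/1036 = 5.18.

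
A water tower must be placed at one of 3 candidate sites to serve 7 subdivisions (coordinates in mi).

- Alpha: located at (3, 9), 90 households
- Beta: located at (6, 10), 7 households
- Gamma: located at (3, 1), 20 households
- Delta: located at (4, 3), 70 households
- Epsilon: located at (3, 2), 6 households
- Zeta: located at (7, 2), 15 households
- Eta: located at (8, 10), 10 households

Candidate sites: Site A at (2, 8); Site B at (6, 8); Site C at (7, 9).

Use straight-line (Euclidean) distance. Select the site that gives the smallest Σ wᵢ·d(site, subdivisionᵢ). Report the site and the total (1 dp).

Site A, total 893.9 mi

Total weighted distance at each candidate:
  Site A (2, 8): total = 893.9
  Site B (6, 8): total = 987.7
  Site C (7, 9): total = 1185.9
Minimum is at Site A with total 893.9 mi.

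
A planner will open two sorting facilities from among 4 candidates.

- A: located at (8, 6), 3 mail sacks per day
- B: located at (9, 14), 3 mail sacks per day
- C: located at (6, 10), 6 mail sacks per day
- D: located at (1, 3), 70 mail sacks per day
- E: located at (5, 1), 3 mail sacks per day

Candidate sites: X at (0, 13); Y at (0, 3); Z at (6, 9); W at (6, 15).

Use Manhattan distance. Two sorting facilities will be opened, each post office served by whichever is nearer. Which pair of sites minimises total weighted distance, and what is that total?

{Y, Z}, total 136

Evaluate every pair (each demand assigned to the nearer of the two):
  {Y, Z}: total = 136
  {Y, W}: total = 166
  {X, Y}: total = 208
  {Z, W}: total = 830
  {X, Z}: total = 842
  {X, W}: total = 890
Best pair: {Y, Z} with total 136.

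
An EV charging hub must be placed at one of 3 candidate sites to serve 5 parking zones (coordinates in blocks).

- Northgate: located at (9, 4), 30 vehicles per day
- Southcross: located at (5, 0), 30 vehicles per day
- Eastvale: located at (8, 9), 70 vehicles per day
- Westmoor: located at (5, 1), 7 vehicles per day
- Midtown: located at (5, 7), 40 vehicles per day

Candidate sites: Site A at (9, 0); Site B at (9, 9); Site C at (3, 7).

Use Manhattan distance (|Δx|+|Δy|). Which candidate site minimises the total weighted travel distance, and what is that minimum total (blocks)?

Site B, total 934 blocks

Total weighted distance at each candidate:
  Site A (9, 0): total = 1415
  Site B (9, 9): total = 934
  Site C (3, 7): total = 1166
Minimum is at Site B with total 934 blocks.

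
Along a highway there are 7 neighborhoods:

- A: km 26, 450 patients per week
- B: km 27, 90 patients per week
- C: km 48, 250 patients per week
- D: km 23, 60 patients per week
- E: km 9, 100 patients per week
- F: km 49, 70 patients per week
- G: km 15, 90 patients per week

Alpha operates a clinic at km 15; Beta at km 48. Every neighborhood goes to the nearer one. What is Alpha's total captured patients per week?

The indifferent point is the midpoint (15+48)/2 = 31.5; neighborhoods left of it (closer to Alpha at 15) go to Alpha, those right go to Beta.
  E at 9 (w=100) → Alpha
  G at 15 (w=90) → Alpha
  D at 23 (w=60) → Alpha
  A at 26 (w=450) → Alpha
  B at 27 (w=90) → Alpha
  C at 48 (w=250) → Beta
  F at 49 (w=70) → Beta
Alpha captures 790; Beta captures 320.

790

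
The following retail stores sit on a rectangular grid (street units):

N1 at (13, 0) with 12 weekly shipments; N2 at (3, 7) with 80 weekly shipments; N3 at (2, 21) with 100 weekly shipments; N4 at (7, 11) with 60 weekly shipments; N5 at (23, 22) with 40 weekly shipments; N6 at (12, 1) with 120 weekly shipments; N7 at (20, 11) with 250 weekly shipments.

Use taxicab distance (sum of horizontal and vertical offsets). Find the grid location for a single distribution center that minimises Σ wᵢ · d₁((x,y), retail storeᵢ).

Manhattan distance separates: Σwᵢ(|x−xᵢ|+|y−yᵢ|) = Σwᵢ|x−xᵢ| + Σwᵢ|y−yᵢ|, so x and y are optimised independently as 1-D weighted medians.
Total weight W = 662; half = 331.
x-coordinate, sorted with cumulative weight:
  x=2 (N3, w=100) cum 100
  x=3 (N2, w=80) cum 180
  x=7 (N4, w=60) cum 240
  x=12 (N6, w=120) cum 360  ← median
  x=13 (N1, w=12) cum 372
  x=20 (N7, w=250) cum 622
  x=23 (N5, w=40) cum 662
⇒ x* = 12
y-coordinate, sorted with cumulative weight:
  y=0 (N1, w=12) cum 12
  y=1 (N6, w=120) cum 132
  y=7 (N2, w=80) cum 212
  y=11 (N4, w=60) cum 272
  y=11 (N7, w=250) cum 522  ← median
  y=21 (N3, w=100) cum 622
  y=22 (N5, w=40) cum 662
⇒ y* = 11

(12, 11)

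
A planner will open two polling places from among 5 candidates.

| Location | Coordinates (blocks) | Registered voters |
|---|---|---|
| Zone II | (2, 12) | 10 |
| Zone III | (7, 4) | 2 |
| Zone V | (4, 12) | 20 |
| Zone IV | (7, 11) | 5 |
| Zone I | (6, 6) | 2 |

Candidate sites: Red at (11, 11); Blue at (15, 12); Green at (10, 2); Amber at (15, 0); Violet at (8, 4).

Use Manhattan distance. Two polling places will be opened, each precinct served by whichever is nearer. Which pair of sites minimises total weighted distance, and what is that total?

Evaluate every pair (each demand assigned to the nearer of the two):
  {Red, Violet}: total = 290
  {Red, Green}: total = 306
  {Red, Blue}: total = 322
  {Red, Amber}: total = 322
  {Blue, Violet}: total = 400
  {Blue, Green}: total = 421
  {Green, Violet}: total = 430
  {Amber, Violet}: total = 430
  {Blue, Amber}: total = 449
  {Green, Amber}: total = 586
Best pair: {Red, Violet} with total 290.

{Red, Violet}, total 290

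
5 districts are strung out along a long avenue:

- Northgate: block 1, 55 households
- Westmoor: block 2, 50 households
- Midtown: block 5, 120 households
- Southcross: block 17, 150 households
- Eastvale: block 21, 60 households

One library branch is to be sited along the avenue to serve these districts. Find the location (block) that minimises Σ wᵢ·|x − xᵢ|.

x = 5

For a sum of weighted absolute distances on a line, the optimum is the weighted median (not the mean). Total weight W = 435; half-weight = 217.5.
Sort by position and accumulate weight:
  block 1 (Northgate, w=55) → cum 55
  block 2 (Westmoor, w=50) → cum 105
  block 5 (Midtown, w=120) → cum 225  ≥ 217.5 → median here
  block 17 (Southcross, w=150) → cum 375
  block 21 (Eastvale, w=60) → cum 435
Optimal location: block 5.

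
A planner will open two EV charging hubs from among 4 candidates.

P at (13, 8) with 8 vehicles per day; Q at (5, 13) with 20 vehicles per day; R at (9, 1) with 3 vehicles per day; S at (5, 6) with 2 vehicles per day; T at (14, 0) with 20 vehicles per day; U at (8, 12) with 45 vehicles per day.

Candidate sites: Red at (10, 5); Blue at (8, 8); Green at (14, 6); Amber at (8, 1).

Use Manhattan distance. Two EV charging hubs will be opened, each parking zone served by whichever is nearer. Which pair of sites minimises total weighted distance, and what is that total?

Evaluate every pair (each demand assigned to the nearer of the two):
  {Blue, Green}: total = 518
  {Blue, Amber}: total = 533
  {Red, Blue}: total = 585
  {Red, Green}: total = 836
  {Red, Amber}: total = 868
  {Green, Amber}: total = 958
Best pair: {Blue, Green} with total 518.

{Blue, Green}, total 518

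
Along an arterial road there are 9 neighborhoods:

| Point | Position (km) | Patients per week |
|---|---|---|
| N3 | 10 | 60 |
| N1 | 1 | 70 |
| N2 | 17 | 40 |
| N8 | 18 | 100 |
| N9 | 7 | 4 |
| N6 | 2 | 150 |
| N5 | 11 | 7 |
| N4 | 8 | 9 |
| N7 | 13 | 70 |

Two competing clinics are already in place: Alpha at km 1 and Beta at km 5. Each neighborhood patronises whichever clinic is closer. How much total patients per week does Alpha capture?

The indifferent point is the midpoint (1+5)/2 = 3; neighborhoods left of it (closer to Alpha at 1) go to Alpha, those right go to Beta.
  N1 at 1 (w=70) → Alpha
  N6 at 2 (w=150) → Alpha
  N9 at 7 (w=4) → Beta
  N4 at 8 (w=9) → Beta
  N3 at 10 (w=60) → Beta
  N5 at 11 (w=7) → Beta
  N7 at 13 (w=70) → Beta
  N2 at 17 (w=40) → Beta
  N8 at 18 (w=100) → Beta
Alpha captures 220; Beta captures 290.

220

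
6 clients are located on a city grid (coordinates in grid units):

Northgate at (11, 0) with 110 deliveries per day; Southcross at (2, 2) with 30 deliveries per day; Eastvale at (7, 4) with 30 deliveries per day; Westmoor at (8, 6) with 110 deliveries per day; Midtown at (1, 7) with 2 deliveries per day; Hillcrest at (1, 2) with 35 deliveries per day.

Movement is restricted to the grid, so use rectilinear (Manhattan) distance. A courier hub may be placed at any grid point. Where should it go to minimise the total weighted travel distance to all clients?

(8, 2)

Manhattan distance separates: Σwᵢ(|x−xᵢ|+|y−yᵢ|) = Σwᵢ|x−xᵢ| + Σwᵢ|y−yᵢ|, so x and y are optimised independently as 1-D weighted medians.
Total weight W = 317; half = 158.5.
x-coordinate, sorted with cumulative weight:
  x=1 (Midtown, w=2) cum 2
  x=1 (Hillcrest, w=35) cum 37
  x=2 (Southcross, w=30) cum 67
  x=7 (Eastvale, w=30) cum 97
  x=8 (Westmoor, w=110) cum 207  ← median
  x=11 (Northgate, w=110) cum 317
⇒ x* = 8
y-coordinate, sorted with cumulative weight:
  y=0 (Northgate, w=110) cum 110
  y=2 (Southcross, w=30) cum 140
  y=2 (Hillcrest, w=35) cum 175  ← median
  y=4 (Eastvale, w=30) cum 205
  y=6 (Westmoor, w=110) cum 315
  y=7 (Midtown, w=2) cum 317
⇒ y* = 2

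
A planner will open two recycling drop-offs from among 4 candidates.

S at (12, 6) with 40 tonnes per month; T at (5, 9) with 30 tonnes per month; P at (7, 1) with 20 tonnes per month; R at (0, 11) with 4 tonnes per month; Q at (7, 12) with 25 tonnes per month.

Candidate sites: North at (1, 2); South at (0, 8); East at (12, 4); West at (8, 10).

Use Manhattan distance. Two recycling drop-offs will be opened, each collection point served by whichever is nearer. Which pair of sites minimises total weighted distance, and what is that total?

Evaluate every pair (each demand assigned to the nearer of the two):
  {East, West}: total = 471
  {North, West}: total = 691
  {South, East}: total = 707
  {South, West}: total = 727
  {North, East}: total = 915
  {North, South}: total = 1167
Best pair: {East, West} with total 471.

{East, West}, total 471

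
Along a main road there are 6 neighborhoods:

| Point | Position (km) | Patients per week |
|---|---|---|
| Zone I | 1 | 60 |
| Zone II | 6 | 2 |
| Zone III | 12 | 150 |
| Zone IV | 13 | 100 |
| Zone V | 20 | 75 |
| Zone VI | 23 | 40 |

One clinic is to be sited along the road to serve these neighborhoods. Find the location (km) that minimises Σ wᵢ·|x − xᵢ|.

For a sum of weighted absolute distances on a line, the optimum is the weighted median (not the mean). Total weight W = 427; half-weight = 213.5.
Sort by position and accumulate weight:
  km 1 (Zone I, w=60) → cum 60
  km 6 (Zone II, w=2) → cum 62
  km 12 (Zone III, w=150) → cum 212
  km 13 (Zone IV, w=100) → cum 312  ≥ 213.5 → median here
  km 20 (Zone V, w=75) → cum 387
  km 23 (Zone VI, w=40) → cum 427
Optimal location: km 13.

x = 13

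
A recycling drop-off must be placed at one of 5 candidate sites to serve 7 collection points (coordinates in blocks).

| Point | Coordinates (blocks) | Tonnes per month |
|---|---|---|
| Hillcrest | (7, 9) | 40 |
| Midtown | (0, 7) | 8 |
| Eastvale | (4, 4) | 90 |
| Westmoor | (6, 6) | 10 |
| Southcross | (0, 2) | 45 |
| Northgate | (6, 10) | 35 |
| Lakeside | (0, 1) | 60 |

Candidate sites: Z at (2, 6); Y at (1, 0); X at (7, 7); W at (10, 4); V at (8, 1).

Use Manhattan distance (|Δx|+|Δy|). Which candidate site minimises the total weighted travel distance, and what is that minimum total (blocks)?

Z, total 1714 blocks

Total weighted distance at each candidate:
  Z (2, 6): total = 1714
  Y (1, 0): total = 2184
  X (7, 7): total = 2156
  W (10, 4): total = 2694
  V (8, 1): total = 2442
Minimum is at Z with total 1714 blocks.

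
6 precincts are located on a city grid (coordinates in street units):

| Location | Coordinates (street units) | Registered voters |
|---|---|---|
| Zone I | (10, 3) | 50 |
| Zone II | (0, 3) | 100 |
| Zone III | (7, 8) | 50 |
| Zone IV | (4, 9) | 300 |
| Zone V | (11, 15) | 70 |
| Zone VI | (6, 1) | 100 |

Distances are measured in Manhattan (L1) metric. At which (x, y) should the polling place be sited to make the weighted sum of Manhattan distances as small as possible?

(4, 9)

Manhattan distance separates: Σwᵢ(|x−xᵢ|+|y−yᵢ|) = Σwᵢ|x−xᵢ| + Σwᵢ|y−yᵢ|, so x and y are optimised independently as 1-D weighted medians.
Total weight W = 670; half = 335.
x-coordinate, sorted with cumulative weight:
  x=0 (Zone II, w=100) cum 100
  x=4 (Zone IV, w=300) cum 400  ← median
  x=6 (Zone VI, w=100) cum 500
  x=7 (Zone III, w=50) cum 550
  x=10 (Zone I, w=50) cum 600
  x=11 (Zone V, w=70) cum 670
⇒ x* = 4
y-coordinate, sorted with cumulative weight:
  y=1 (Zone VI, w=100) cum 100
  y=3 (Zone I, w=50) cum 150
  y=3 (Zone II, w=100) cum 250
  y=8 (Zone III, w=50) cum 300
  y=9 (Zone IV, w=300) cum 600  ← median
  y=15 (Zone V, w=70) cum 670
⇒ y* = 9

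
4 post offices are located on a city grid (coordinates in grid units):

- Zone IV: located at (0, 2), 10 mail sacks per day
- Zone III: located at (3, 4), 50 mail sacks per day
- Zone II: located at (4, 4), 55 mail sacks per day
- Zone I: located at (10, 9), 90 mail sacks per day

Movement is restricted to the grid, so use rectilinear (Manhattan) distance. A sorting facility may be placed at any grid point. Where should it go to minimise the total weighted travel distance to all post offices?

(4, 4)

Manhattan distance separates: Σwᵢ(|x−xᵢ|+|y−yᵢ|) = Σwᵢ|x−xᵢ| + Σwᵢ|y−yᵢ|, so x and y are optimised independently as 1-D weighted medians.
Total weight W = 205; half = 102.5.
x-coordinate, sorted with cumulative weight:
  x=0 (Zone IV, w=10) cum 10
  x=3 (Zone III, w=50) cum 60
  x=4 (Zone II, w=55) cum 115  ← median
  x=10 (Zone I, w=90) cum 205
⇒ x* = 4
y-coordinate, sorted with cumulative weight:
  y=2 (Zone IV, w=10) cum 10
  y=4 (Zone III, w=50) cum 60
  y=4 (Zone II, w=55) cum 115  ← median
  y=9 (Zone I, w=90) cum 205
⇒ y* = 4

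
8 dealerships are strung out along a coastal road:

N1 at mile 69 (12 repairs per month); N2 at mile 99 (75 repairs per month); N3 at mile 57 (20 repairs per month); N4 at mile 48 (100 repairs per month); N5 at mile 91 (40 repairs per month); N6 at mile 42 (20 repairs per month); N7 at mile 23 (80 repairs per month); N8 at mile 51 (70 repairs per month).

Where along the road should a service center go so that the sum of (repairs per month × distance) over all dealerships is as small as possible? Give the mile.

x = 51

For a sum of weighted absolute distances on a line, the optimum is the weighted median (not the mean). Total weight W = 417; half-weight = 208.5.
Sort by position and accumulate weight:
  mile 23 (N7, w=80) → cum 80
  mile 42 (N6, w=20) → cum 100
  mile 48 (N4, w=100) → cum 200
  mile 51 (N8, w=70) → cum 270  ≥ 208.5 → median here
  mile 57 (N3, w=20) → cum 290
  mile 69 (N1, w=12) → cum 302
  mile 91 (N5, w=40) → cum 342
  mile 99 (N2, w=75) → cum 417
Optimal location: mile 51.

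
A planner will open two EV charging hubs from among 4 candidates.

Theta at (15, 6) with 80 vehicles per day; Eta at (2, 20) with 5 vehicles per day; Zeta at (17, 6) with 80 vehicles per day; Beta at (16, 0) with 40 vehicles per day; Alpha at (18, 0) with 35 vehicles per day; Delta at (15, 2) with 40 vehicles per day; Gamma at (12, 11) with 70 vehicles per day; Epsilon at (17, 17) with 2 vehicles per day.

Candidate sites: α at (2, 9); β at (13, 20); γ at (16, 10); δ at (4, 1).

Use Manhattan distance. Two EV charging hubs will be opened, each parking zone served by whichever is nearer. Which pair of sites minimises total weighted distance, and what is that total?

Evaluate every pair (each demand assigned to the nearer of the two):
  {β, γ}: total = 2399
  {α, γ}: total = 2401
  {γ, δ}: total = 2451
  {β, δ}: total = 5014
  {α, δ}: total = 5186
  {α, β}: total = 6084
Best pair: {β, γ} with total 2399.

{β, γ}, total 2399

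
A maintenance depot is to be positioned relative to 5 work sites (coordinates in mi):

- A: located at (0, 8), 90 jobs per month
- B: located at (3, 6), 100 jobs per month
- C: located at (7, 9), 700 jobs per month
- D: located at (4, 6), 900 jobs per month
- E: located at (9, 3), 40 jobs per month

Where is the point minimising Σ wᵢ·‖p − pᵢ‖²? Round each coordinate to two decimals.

The minimiser of Σwᵢ‖p−pᵢ‖² is the weighted centroid p* = (Σwᵢpᵢ)/(Σwᵢ).
Σwᵢ = 1830.
Σwᵢxᵢ = 90·0 + 100·3 + 700·7 + 900·4 + 40·9 = 9160.
Σwᵢyᵢ = 90·8 + 100·6 + 700·9 + 900·6 + 40·3 = 13140.
x* = 9160/1830 = 5.01, y* = 13140/1830 = 7.18.

(5.01, 7.18)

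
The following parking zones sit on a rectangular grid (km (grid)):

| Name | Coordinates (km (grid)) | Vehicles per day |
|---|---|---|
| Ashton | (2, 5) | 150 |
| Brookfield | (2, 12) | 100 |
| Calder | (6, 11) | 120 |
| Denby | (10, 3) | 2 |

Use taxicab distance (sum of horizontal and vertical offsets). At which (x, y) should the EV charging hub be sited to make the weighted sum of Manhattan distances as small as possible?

(2, 11)

Manhattan distance separates: Σwᵢ(|x−xᵢ|+|y−yᵢ|) = Σwᵢ|x−xᵢ| + Σwᵢ|y−yᵢ|, so x and y are optimised independently as 1-D weighted medians.
Total weight W = 372; half = 186.
x-coordinate, sorted with cumulative weight:
  x=2 (Ashton, w=150) cum 150
  x=2 (Brookfield, w=100) cum 250  ← median
  x=6 (Calder, w=120) cum 370
  x=10 (Denby, w=2) cum 372
⇒ x* = 2
y-coordinate, sorted with cumulative weight:
  y=3 (Denby, w=2) cum 2
  y=5 (Ashton, w=150) cum 152
  y=11 (Calder, w=120) cum 272  ← median
  y=12 (Brookfield, w=100) cum 372
⇒ y* = 11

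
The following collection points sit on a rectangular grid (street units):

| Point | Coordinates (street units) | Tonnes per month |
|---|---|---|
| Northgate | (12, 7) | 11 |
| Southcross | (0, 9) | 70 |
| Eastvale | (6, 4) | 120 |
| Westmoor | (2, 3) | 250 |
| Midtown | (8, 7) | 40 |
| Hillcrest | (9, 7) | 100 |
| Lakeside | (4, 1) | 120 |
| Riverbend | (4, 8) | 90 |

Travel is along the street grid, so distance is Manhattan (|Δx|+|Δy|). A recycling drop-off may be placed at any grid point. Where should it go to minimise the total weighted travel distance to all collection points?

(4, 4)

Manhattan distance separates: Σwᵢ(|x−xᵢ|+|y−yᵢ|) = Σwᵢ|x−xᵢ| + Σwᵢ|y−yᵢ|, so x and y are optimised independently as 1-D weighted medians.
Total weight W = 801; half = 400.5.
x-coordinate, sorted with cumulative weight:
  x=0 (Southcross, w=70) cum 70
  x=2 (Westmoor, w=250) cum 320
  x=4 (Lakeside, w=120) cum 440  ← median
  x=4 (Riverbend, w=90) cum 530
  x=6 (Eastvale, w=120) cum 650
  x=8 (Midtown, w=40) cum 690
  x=9 (Hillcrest, w=100) cum 790
  x=12 (Northgate, w=11) cum 801
⇒ x* = 4
y-coordinate, sorted with cumulative weight:
  y=1 (Lakeside, w=120) cum 120
  y=3 (Westmoor, w=250) cum 370
  y=4 (Eastvale, w=120) cum 490  ← median
  y=7 (Northgate, w=11) cum 501
  y=7 (Midtown, w=40) cum 541
  y=7 (Hillcrest, w=100) cum 641
  y=8 (Riverbend, w=90) cum 731
  y=9 (Southcross, w=70) cum 801
⇒ y* = 4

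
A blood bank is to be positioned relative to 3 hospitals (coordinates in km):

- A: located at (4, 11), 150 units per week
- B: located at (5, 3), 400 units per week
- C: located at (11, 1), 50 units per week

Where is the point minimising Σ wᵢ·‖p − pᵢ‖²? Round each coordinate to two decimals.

The minimiser of Σwᵢ‖p−pᵢ‖² is the weighted centroid p* = (Σwᵢpᵢ)/(Σwᵢ).
Σwᵢ = 600.
Σwᵢxᵢ = 150·4 + 400·5 + 50·11 = 3150.
Σwᵢyᵢ = 150·11 + 400·3 + 50·1 = 2900.
x* = 3150/600 = 5.25, y* = 2900/600 = 4.83.

(5.25, 4.83)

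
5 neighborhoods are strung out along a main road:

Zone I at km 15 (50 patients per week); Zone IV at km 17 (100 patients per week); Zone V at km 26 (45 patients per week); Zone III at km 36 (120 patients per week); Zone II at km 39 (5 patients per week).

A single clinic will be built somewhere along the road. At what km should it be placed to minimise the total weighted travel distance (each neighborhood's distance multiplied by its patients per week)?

x = 26

For a sum of weighted absolute distances on a line, the optimum is the weighted median (not the mean). Total weight W = 320; half-weight = 160.
Sort by position and accumulate weight:
  km 15 (Zone I, w=50) → cum 50
  km 17 (Zone IV, w=100) → cum 150
  km 26 (Zone V, w=45) → cum 195  ≥ 160 → median here
  km 36 (Zone III, w=120) → cum 315
  km 39 (Zone II, w=5) → cum 320
Optimal location: km 26.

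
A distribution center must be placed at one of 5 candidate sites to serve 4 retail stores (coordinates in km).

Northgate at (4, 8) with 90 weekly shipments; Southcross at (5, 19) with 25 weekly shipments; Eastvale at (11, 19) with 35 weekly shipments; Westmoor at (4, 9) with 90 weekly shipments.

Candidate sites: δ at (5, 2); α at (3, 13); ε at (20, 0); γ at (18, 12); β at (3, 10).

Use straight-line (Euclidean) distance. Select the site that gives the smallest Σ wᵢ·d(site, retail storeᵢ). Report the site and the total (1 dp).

Total weighted distance at each candidate:
  δ (5, 2): total = 2239.8
  α (3, 13): total = 1338.1
  ε (20, 0): total = 4603.2
  γ (18, 12): total = 3314.6
  β (3, 10): total = 980.5
Minimum is at β with total 980.5 km.

β, total 980.5 km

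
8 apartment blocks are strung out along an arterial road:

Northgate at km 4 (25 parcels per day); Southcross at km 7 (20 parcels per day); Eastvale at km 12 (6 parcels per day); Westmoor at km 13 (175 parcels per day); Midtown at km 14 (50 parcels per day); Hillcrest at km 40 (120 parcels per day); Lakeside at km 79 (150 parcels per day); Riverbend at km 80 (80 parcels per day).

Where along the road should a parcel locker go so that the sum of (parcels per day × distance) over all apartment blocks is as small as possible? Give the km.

x = 40

For a sum of weighted absolute distances on a line, the optimum is the weighted median (not the mean). Total weight W = 626; half-weight = 313.
Sort by position and accumulate weight:
  km 4 (Northgate, w=25) → cum 25
  km 7 (Southcross, w=20) → cum 45
  km 12 (Eastvale, w=6) → cum 51
  km 13 (Westmoor, w=175) → cum 226
  km 14 (Midtown, w=50) → cum 276
  km 40 (Hillcrest, w=120) → cum 396  ≥ 313 → median here
  km 79 (Lakeside, w=150) → cum 546
  km 80 (Riverbend, w=80) → cum 626
Optimal location: km 40.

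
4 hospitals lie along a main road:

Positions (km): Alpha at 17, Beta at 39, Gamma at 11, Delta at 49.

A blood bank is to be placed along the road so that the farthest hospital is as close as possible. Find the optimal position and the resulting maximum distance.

location 30, max distance 19

The 1-center on a line is the midpoint of the two extreme points: leftmost at 11, rightmost at 49.
Optimal location = (11 + 49)/2 = 30; maximum distance = (49 − 11)/2 = 19.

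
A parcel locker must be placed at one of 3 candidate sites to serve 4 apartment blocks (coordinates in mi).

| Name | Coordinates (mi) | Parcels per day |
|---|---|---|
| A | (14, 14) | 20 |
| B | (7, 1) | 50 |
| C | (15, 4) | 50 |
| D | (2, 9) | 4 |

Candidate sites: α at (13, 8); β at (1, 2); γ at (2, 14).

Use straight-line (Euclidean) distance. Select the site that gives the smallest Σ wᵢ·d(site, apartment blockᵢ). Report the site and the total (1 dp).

Total weighted distance at each candidate:
  α (13, 8): total = 850.4
  β (1, 2): total = 1393.4
  γ (2, 14): total = 1776.5
Minimum is at α with total 850.4 mi.

α, total 850.4 mi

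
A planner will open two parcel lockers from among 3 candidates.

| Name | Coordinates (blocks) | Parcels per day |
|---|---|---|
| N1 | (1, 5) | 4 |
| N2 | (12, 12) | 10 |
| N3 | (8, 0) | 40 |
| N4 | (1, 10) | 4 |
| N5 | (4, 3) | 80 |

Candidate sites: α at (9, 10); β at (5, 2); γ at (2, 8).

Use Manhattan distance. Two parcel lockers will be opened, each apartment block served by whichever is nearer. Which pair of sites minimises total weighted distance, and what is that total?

Evaluate every pair (each demand assigned to the nearer of the two):
  {α, β}: total = 470
  {β, γ}: total = 528
  {α, γ}: total = 1078
Best pair: {α, β} with total 470.

{α, β}, total 470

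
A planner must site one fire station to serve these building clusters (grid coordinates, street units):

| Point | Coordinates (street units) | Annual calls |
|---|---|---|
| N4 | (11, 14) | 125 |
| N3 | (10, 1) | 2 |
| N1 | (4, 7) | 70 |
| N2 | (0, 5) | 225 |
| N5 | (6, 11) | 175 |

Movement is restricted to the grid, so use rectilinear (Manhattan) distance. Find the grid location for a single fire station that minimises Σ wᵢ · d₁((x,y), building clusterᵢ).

(6, 11)

Manhattan distance separates: Σwᵢ(|x−xᵢ|+|y−yᵢ|) = Σwᵢ|x−xᵢ| + Σwᵢ|y−yᵢ|, so x and y are optimised independently as 1-D weighted medians.
Total weight W = 597; half = 298.5.
x-coordinate, sorted with cumulative weight:
  x=0 (N2, w=225) cum 225
  x=4 (N1, w=70) cum 295
  x=6 (N5, w=175) cum 470  ← median
  x=10 (N3, w=2) cum 472
  x=11 (N4, w=125) cum 597
⇒ x* = 6
y-coordinate, sorted with cumulative weight:
  y=1 (N3, w=2) cum 2
  y=5 (N2, w=225) cum 227
  y=7 (N1, w=70) cum 297
  y=11 (N5, w=175) cum 472  ← median
  y=14 (N4, w=125) cum 597
⇒ y* = 11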